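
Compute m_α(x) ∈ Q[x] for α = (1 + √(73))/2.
m_α(x) = x^2 - x - 18

From 2α - 1 = √(73), squaring gives (2α - 1)^2 = 73, i.e. 4α^2 - 4α + 1 = 73, so α^2 - α + (1 - 73)/4 = 0. Since 73 ≡ 1 (mod 4), (1 - 73)/4 = -18 ∈ Z. The polynomial x^2 - x - 18 has discriminant 1 - 4·(-18) = 73, which is not a perfect square in Q (d = 73 is squarefree and ≠ 1), so x^2 - x - 18 is irreducible over Q. It is the minimal polynomial of α.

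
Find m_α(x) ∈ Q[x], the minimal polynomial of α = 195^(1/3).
m_α(x) = x^3 - 195

α satisfies α^3 = 195, so x^3 - 195 annihilates α. By the rational root test, a rational root p/q (in lowest terms) of x^3 - 195 would satisfy p^3 = 195 q^3, forcing q = 1 and p^3 = 195; but 195 is not a perfect cube, contradiction. A monic cubic over Q with no rational root is irreducible (any nontrivial factorization would include a linear factor). Hence x^3 - 195 is the minimal polynomial of α, and in particular [Q(α):Q] = 3.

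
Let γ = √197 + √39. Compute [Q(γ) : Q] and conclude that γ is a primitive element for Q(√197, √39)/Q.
[Q(γ) : Q] = 4 (equivalently, Q(γ) = Q(√197, √39))

Obviously Q(γ) ⊆ Q(√197, √39), and [Q(√197, √39):Q] = 4 (since 197, 39 are distinct squarefree integers > 1 with 7683 not a perfect square). To show equality we compute the minimal polynomial of γ. From γ = √197 + √39: γ^2 = 197 + 2√(7683) + 39 = 236 + 2√(7683), so γ^2 - 236 = 2√(7683); squaring, (γ^2 - 236)^2 = 4·7683, i.e. γ^4 - 472γ^2 + 55696 - 30732 = 0, i.e. γ^4 - 472γ^2 + 24964 = 0. So γ is a root of x^4 - 472x^2 + 24964. This polynomial is irreducible over Q: it has no rational root (each ±√197 ± √39 is irrational), and any factorization into two quadratics over Q would force √(7683) ∈ Q (pairing opposite roots) or √197, √39 ∈ Q (other pairings), all impossible. Hence [Q(γ):Q] = 4 = [Q(√197, √39):Q], so Q(γ) = Q(√197, √39).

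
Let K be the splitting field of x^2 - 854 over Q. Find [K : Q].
[K : Q] = 2

f(x) = x^2 - 854 factors as (x - √854)(x + √854). The splitting field is K = Q(√854). Since 854 is squarefree and > 1, it is not a perfect square, so x^2 - 854 is irreducible over Q and [Q(√854) : Q] = 2. Hence [K : Q] = 2.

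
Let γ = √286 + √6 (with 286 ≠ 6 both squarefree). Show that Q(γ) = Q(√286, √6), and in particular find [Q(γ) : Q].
[Q(γ) : Q] = 4 (equivalently, Q(γ) = Q(√286, √6))

Obviously Q(γ) ⊆ Q(√286, √6), and [Q(√286, √6):Q] = 4 (since 286, 6 are distinct squarefree integers > 1 with 1716 not a perfect square). To show equality we compute the minimal polynomial of γ. From γ = √286 + √6: γ^2 = 286 + 2√(1716) + 6 = 292 + 2√(1716), so γ^2 - 292 = 2√(1716); squaring, (γ^2 - 292)^2 = 4·1716, i.e. γ^4 - 584γ^2 + 85264 - 6864 = 0, i.e. γ^4 - 584γ^2 + 78400 = 0. So γ is a root of x^4 - 584x^2 + 78400. This polynomial is irreducible over Q: it has no rational root (each ±√286 ± √6 is irrational), and any factorization into two quadratics over Q would force √(1716) ∈ Q (pairing opposite roots) or √286, √6 ∈ Q (other pairings), all impossible. Hence [Q(γ):Q] = 4 = [Q(√286, √6):Q], so Q(γ) = Q(√286, √6).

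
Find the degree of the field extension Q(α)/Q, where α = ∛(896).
[Q(α):Q] = 3

The minimal polynomial of α is x^3 - 896, irreducible over Q since 896 is not a perfect cube (so x^3 - 896 has no rational root). Hence [Q(α):Q] = deg(m_α) = 3.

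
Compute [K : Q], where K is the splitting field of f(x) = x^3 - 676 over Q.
[K : Q] = 6

The roots of x^3 - 676 are ∛676, ω∛676, ω^2∛676 where ω = e^(2πi/3) is a primitive cube root of unity, so K = Q(∛676, ω). Now [Q(∛676):Q] = 3 (since 676 is not a perfect cube, x^3 - 676 is irreducible) and [Q(ω):Q] = 2. Both 2 and 3 divide [K:Q], and [K:Q] ≤ 3·2 = 6, so [K:Q] = 6. (Equivalently: Q(∛676) ⊂ R but ω ∉ R, so [K : Q(∛676)] = 2.)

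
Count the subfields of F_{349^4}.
F_{349^4} has 3 subfields

The subfields of F_{p^n} are exactly the fields F_{p^d} for d | n (each is the fixed field of the unique index-d subgroup of Gal(F_{p^n}/F_p) ≅ Z/nZ). The divisors of n = 4 are {1, 2, 4}, giving 3 subfields: F_{349^1}, F_{349^2}, F_{349^4}.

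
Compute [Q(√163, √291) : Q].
[Q(√163, √291) : Q] = 4

[Q(√163):Q] = 2 (min poly x^2 - 163, irreducible since 163 is squarefree > 1). For the top step, suppose √291 ∈ Q(√163), say √291 = c + d√163 with c, d ∈ Q. Squaring: 291 = c^2 + 163d^2 + 2cd√163. Since √163 ∉ Q this forces 2cd = 0. If d = 0 then √291 = c ∈ Q, contradicting 291 squarefree > 1. If c = 0 then 291 = 163d^2, so 163·291 = (163d)^2 is a perfect square in Q — but 163·291 = 47433 is not a perfect square (since 163 and 291 are distinct squarefree integers). Contradiction. Hence √291 ∉ Q(√163), so x^2 - 291 stays irreducible over Q(√163) and [Q(√163, √291) : Q(√163)] = 2. By the tower law, [Q(√163, √291) : Q] = 2 · 2 = 4.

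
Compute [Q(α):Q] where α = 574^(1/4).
[Q(α):Q] = 4

α is a root of x^4 - 574. By Eisenstein's criterion at the prime p = 2 (which divides the constant term 574 but p^2 = 4 does not, since 574 is squarefree), x^4 - 574 is irreducible over Q. Hence [Q(α):Q] = 4.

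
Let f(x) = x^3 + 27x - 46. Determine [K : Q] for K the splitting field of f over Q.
[K : Q] = 6

By the rational root test, any rational root of the monic integer polynomial f(x) = x^3 + 27x - 46 must be an integer dividing the constant term -46, i.e. one of ±{1, 2, 23, 46}. Evaluating: f(1) = -18, f(-1) = -74, f(2) = 16, f(-2) = -108, f(23) = 12742, f(-23) = -12834, f(46) = 98532, f(-46) = -98624; none is 0, so f has no rational root and is therefore irreducible over Q (a cubic with no linear factor over a field is irreducible). For an irreducible cubic, the Galois group is A_3 or S_3 according as the discriminant disc(f) = -4a^3 - 27b^2 = -4·(27)^3 - 27·(-46)^2 = -135864 is or is not a square in Q. Here disc(f) = -135864 is not a perfect square in Q, so the Galois group of f over Q is not contained in A_3 and must be all of S_3. The splitting field has degree |S_3| = 6 over Q, so [K : Q] = 6.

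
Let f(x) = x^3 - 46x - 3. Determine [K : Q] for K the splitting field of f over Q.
[K : Q] = 6

By the rational root test, any rational root of the monic integer polynomial f(x) = x^3 - 46x - 3 must be an integer dividing the constant term -3, i.e. one of ±{1, 3}. Evaluating: f(1) = -48, f(-1) = 42, f(3) = -114, f(-3) = 108; none is 0, so f has no rational root and is therefore irreducible over Q (a cubic with no linear factor over a field is irreducible). For an irreducible cubic, the Galois group is A_3 or S_3 according as the discriminant disc(f) = -4a^3 - 27b^2 = -4·(-46)^3 - 27·(-3)^2 = 389101 is or is not a square in Q. Here disc(f) = 389101 is not a perfect square in Q, so the Galois group of f over Q is not contained in A_3 and must be all of S_3. The splitting field has degree |S_3| = 6 over Q, so [K : Q] = 6.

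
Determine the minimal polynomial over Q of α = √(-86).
m_α(x) = x^2 + 86

α satisfies α^2 + 86 = 0, so x^2 + 86 annihilates α. Since d = -86 is squarefree and ≠ 1, it is not a perfect square in Q, so x^2 + 86 has no rational root and is therefore irreducible over Q (a degree-2 polynomial over a field is irreducible iff it has no root). Hence m_α(x) = x^2 + 86.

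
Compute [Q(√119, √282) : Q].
[Q(√119, √282) : Q] = 4

[Q(√119):Q] = 2 (min poly x^2 - 119, irreducible since 119 is squarefree > 1). For the top step, suppose √282 ∈ Q(√119), say √282 = c + d√119 with c, d ∈ Q. Squaring: 282 = c^2 + 119d^2 + 2cd√119. Since √119 ∉ Q this forces 2cd = 0. If d = 0 then √282 = c ∈ Q, contradicting 282 squarefree > 1. If c = 0 then 282 = 119d^2, so 119·282 = (119d)^2 is a perfect square in Q — but 119·282 = 33558 is not a perfect square (since 119 and 282 are distinct squarefree integers). Contradiction. Hence √282 ∉ Q(√119), so x^2 - 282 stays irreducible over Q(√119) and [Q(√119, √282) : Q(√119)] = 2. By the tower law, [Q(√119, √282) : Q] = 2 · 2 = 4.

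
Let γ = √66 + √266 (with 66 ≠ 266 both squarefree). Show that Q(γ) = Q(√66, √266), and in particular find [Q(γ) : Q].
[Q(γ) : Q] = 4 (equivalently, Q(γ) = Q(√66, √266))

Obviously Q(γ) ⊆ Q(√66, √266), and [Q(√66, √266):Q] = 4 (since 66, 266 are distinct squarefree integers > 1 with 17556 not a perfect square). To show equality we compute the minimal polynomial of γ. From γ = √66 + √266: γ^2 = 66 + 2√(17556) + 266 = 332 + 2√(17556), so γ^2 - 332 = 2√(17556); squaring, (γ^2 - 332)^2 = 4·17556, i.e. γ^4 - 664γ^2 + 110224 - 70224 = 0, i.e. γ^4 - 664γ^2 + 40000 = 0. So γ is a root of x^4 - 664x^2 + 40000. This polynomial is irreducible over Q: it has no rational root (each ±√66 ± √266 is irrational), and any factorization into two quadratics over Q would force √(17556) ∈ Q (pairing opposite roots) or √66, √266 ∈ Q (other pairings), all impossible. Hence [Q(γ):Q] = 4 = [Q(√66, √266):Q], so Q(γ) = Q(√66, √266).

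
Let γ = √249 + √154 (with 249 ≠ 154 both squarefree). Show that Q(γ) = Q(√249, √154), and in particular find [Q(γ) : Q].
[Q(γ) : Q] = 4 (equivalently, Q(γ) = Q(√249, √154))

Obviously Q(γ) ⊆ Q(√249, √154), and [Q(√249, √154):Q] = 4 (since 249, 154 are distinct squarefree integers > 1 with 38346 not a perfect square). To show equality we compute the minimal polynomial of γ. From γ = √249 + √154: γ^2 = 249 + 2√(38346) + 154 = 403 + 2√(38346), so γ^2 - 403 = 2√(38346); squaring, (γ^2 - 403)^2 = 4·38346, i.e. γ^4 - 806γ^2 + 162409 - 153384 = 0, i.e. γ^4 - 806γ^2 + 9025 = 0. So γ is a root of x^4 - 806x^2 + 9025. This polynomial is irreducible over Q: it has no rational root (each ±√249 ± √154 is irrational), and any factorization into two quadratics over Q would force √(38346) ∈ Q (pairing opposite roots) or √249, √154 ∈ Q (other pairings), all impossible. Hence [Q(γ):Q] = 4 = [Q(√249, √154):Q], so Q(γ) = Q(√249, √154).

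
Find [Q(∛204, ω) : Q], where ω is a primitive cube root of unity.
[Q(∛204, ω) : Q] = 6

[Q(∛204):Q] = 3 (min poly x^3 - 204, irreducible since 204 is not a perfect cube). [Q(ω):Q] = 2 (min poly x^2 + x + 1). Since Q(∛204) ⊂ R and ω ∉ R, we have ω ∉ Q(∛204), so x^2 + x + 1 remains irreducible over Q(∛204) and [Q(∛204, ω) : Q(∛204)] = 2. By the tower law, [Q(∛204, ω) : Q] = 3 · 2 = 6. (In fact Q(∛204, ω) is the splitting field of x^3 - 204 over Q.)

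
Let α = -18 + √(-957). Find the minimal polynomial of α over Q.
m_α(x) = x^2 + 36x + 1281

From α + 18 = √(-957), squaring gives (α + 18)^2 = -957, i.e. α^2 + 36α + 324 = -957, so α^2 + 36α + 1281 = 0. The discriminant of x^2 + 36x + 1281 is (36)^2 - 4·(1281) = 1296 - 5124 = -3828, and 4·(-957) is not a perfect square in Q since -957 is squarefree and ≠ 1. Hence x^2 + 36x + 1281 is irreducible over Q and is the minimal polynomial of α.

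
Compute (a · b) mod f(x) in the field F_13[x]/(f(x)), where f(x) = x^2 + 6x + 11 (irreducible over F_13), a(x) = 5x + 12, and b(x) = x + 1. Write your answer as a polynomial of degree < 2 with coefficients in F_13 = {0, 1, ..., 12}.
a · b ≡ 9 (mod f(x))

Multiply in F_13[x]: a(x)·b(x) = (5x + 12)·(x + 1) = 5x^2 + 4x + 12. This has degree ≥ 2, so divide by f(x) over F_13: 5x^2 + 4x + 12 = (5)·(x^2 + 6x + 11) + (9). Hence a·b ≡ 9 (mod f). (F_13[x]/(f) is a field with 13^2 = 169 elements since f is irreducible of degree 2.)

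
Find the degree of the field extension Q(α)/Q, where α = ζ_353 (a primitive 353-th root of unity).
[Q(α):Q] = 352

The minimal polynomial of ζ_353 over Q is the 353-th cyclotomic polynomial Φ_353(x), which is irreducible over Q and has degree φ(353) = 352. Hence [Q(α):Q] = φ(353) = 352.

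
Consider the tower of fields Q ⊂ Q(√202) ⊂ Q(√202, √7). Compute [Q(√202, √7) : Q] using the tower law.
[Q(√202, √7) : Q] = 4

[Q(√202):Q] = 2 (min poly x^2 - 202, irreducible since 202 is squarefree > 1). For the top step, suppose √7 ∈ Q(√202), say √7 = c + d√202 with c, d ∈ Q. Squaring: 7 = c^2 + 202d^2 + 2cd√202. Since √202 ∉ Q this forces 2cd = 0. If d = 0 then √7 = c ∈ Q, contradicting 7 squarefree > 1. If c = 0 then 7 = 202d^2, so 202·7 = (202d)^2 is a perfect square in Q — but 202·7 = 1414 is not a perfect square (since 202 and 7 are distinct squarefree integers). Contradiction. Hence √7 ∉ Q(√202), so x^2 - 7 stays irreducible over Q(√202) and [Q(√202, √7) : Q(√202)] = 2. By the tower law, [Q(√202, √7) : Q] = 2 · 2 = 4.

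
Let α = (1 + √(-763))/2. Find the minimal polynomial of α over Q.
m_α(x) = x^2 - x + 191

From 2α - 1 = √(-763), squaring gives (2α - 1)^2 = -763, i.e. 4α^2 - 4α + 1 = -763, so α^2 - α + (1 + 763)/4 = 0. Since -763 ≡ 1 (mod 4), (1 + 763)/4 = 191 ∈ Z. The polynomial x^2 - x + 191 has discriminant 1 - 4·(191) = -763, which is not a perfect square in Q (d = -763 is squarefree and ≠ 1), so x^2 - x + 191 is irreducible over Q. It is the minimal polynomial of α.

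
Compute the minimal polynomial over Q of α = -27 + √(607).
m_α(x) = x^2 + 54x + 122

From α + 27 = √(607), squaring gives (α + 27)^2 = 607, i.e. α^2 + 54α + 729 = 607, so α^2 + 54α + 122 = 0. The discriminant of x^2 + 54x + 122 is (54)^2 - 4·(122) = 2916 - 488 = 2428, and 4·(607) is not a perfect square in Q since 607 is squarefree and ≠ 1. Hence x^2 + 54x + 122 is irreducible over Q and is the minimal polynomial of α.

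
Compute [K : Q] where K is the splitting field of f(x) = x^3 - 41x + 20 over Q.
[K : Q] = 6

By the rational root test, any rational root of the monic integer polynomial f(x) = x^3 - 41x + 20 must be an integer dividing the constant term 20, i.e. one of ±{1, 2, 4, 5, 10, 20}. Evaluating: f(1) = -20, f(-1) = 60, f(2) = -54, f(-2) = 94, f(4) = -80, f(-4) = 120, f(5) = -60, f(-5) = 100, f(10) = 610, f(-10) = -570, f(20) = 7200, f(-20) = -7160; none is 0, so f has no rational root and is therefore irreducible over Q (a cubic with no linear factor over a field is irreducible). For an irreducible cubic, the Galois group is A_3 or S_3 according as the discriminant disc(f) = -4a^3 - 27b^2 = -4·(-41)^3 - 27·(20)^2 = 264884 is or is not a square in Q. Here disc(f) = 264884 is not a perfect square in Q, so the Galois group of f over Q is not contained in A_3 and must be all of S_3. The splitting field has degree |S_3| = 6 over Q, so [K : Q] = 6.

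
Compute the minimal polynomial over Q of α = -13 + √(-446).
m_α(x) = x^2 + 26x + 615

From α + 13 = √(-446), squaring gives (α + 13)^2 = -446, i.e. α^2 + 26α + 169 = -446, so α^2 + 26α + 615 = 0. The discriminant of x^2 + 26x + 615 is (26)^2 - 4·(615) = 676 - 2460 = -1784, and 4·(-446) is not a perfect square in Q since -446 is squarefree and ≠ 1. Hence x^2 + 26x + 615 is irreducible over Q and is the minimal polynomial of α.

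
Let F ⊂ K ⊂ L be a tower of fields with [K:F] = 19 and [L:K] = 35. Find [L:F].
[L:F] = 665

The tower law says that for any tower of field extensions F ⊂ K ⊂ L with finite degrees, [L:F] = [L:K] · [K:F]. Here this gives [L:F] = 35 · 19 = 665.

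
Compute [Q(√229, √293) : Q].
[Q(√229, √293) : Q] = 4

[Q(√229):Q] = 2 (min poly x^2 - 229, irreducible since 229 is squarefree > 1). For the top step, suppose √293 ∈ Q(√229), say √293 = c + d√229 with c, d ∈ Q. Squaring: 293 = c^2 + 229d^2 + 2cd√229. Since √229 ∉ Q this forces 2cd = 0. If d = 0 then √293 = c ∈ Q, contradicting 293 squarefree > 1. If c = 0 then 293 = 229d^2, so 229·293 = (229d)^2 is a perfect square in Q — but 229·293 = 67097 is not a perfect square (since 229 and 293 are distinct squarefree integers). Contradiction. Hence √293 ∉ Q(√229), so x^2 - 293 stays irreducible over Q(√229) and [Q(√229, √293) : Q(√229)] = 2. By the tower law, [Q(√229, √293) : Q] = 2 · 2 = 4.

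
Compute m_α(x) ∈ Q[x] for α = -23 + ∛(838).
m_α(x) = x^3 + 69x^2 + 1587x + 11329

Set β = α + 23 = ∛(838), so β^3 = 838. Then (α + 23)^3 - 838 = 0, i.e. α is a root of g(x) = (x + 23)^3 - 838 = x^3 + 69x^2 + 1587x + 11329. Since g(x) = h(x + 23) where h(x) = x^3 - 838, and h is irreducible over Q (because 838 is not a perfect cube, so h has no rational root, and a monic cubic with no rational root is irreducible), g is also irreducible (irreducibility is preserved under the substitution x → x + 23). Hence m_α(x) = x^3 + 69x^2 + 1587x + 11329.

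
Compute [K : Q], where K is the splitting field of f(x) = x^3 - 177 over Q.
[K : Q] = 6

The roots of x^3 - 177 are ∛177, ω∛177, ω^2∛177 where ω = e^(2πi/3) is a primitive cube root of unity, so K = Q(∛177, ω). Now [Q(∛177):Q] = 3 (since 177 is not a perfect cube, x^3 - 177 is irreducible) and [Q(ω):Q] = 2. Both 2 and 3 divide [K:Q], and [K:Q] ≤ 3·2 = 6, so [K:Q] = 6. (Equivalently: Q(∛177) ⊂ R but ω ∉ R, so [K : Q(∛177)] = 2.)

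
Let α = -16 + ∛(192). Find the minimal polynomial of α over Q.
m_α(x) = x^3 + 48x^2 + 768x + 3904

Set β = α + 16 = ∛(192), so β^3 = 192. Then (α + 16)^3 - 192 = 0, i.e. α is a root of g(x) = (x + 16)^3 - 192 = x^3 + 48x^2 + 768x + 3904. Since g(x) = h(x + 16) where h(x) = x^3 - 192, and h is irreducible over Q (because 192 is not a perfect cube, so h has no rational root, and a monic cubic with no rational root is irreducible), g is also irreducible (irreducibility is preserved under the substitution x → x + 16). Hence m_α(x) = x^3 + 48x^2 + 768x + 3904.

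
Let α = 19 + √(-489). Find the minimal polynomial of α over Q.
m_α(x) = x^2 - 38x + 850

From α - 19 = √(-489), squaring gives (α - 19)^2 = -489, i.e. α^2 - 38α + 361 = -489, so α^2 - 38α + 850 = 0. The discriminant of x^2 - 38x + 850 is (-38)^2 - 4·(850) = 1444 - 3400 = -1956, and 4·(-489) is not a perfect square in Q since -489 is squarefree and ≠ 1. Hence x^2 - 38x + 850 is irreducible over Q and is the minimal polynomial of α.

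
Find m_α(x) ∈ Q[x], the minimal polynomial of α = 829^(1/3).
m_α(x) = x^3 - 829

α satisfies α^3 = 829, so x^3 - 829 annihilates α. By the rational root test, a rational root p/q (in lowest terms) of x^3 - 829 would satisfy p^3 = 829 q^3, forcing q = 1 and p^3 = 829; but 829 is not a perfect cube, contradiction. A monic cubic over Q with no rational root is irreducible (any nontrivial factorization would include a linear factor). Hence x^3 - 829 is the minimal polynomial of α, and in particular [Q(α):Q] = 3.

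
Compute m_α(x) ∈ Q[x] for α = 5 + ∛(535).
m_α(x) = x^3 - 15x^2 + 75x - 660

Set β = α - 5 = ∛(535), so β^3 = 535. Then (α - 5)^3 - 535 = 0, i.e. α is a root of g(x) = (x - 5)^3 - 535 = x^3 - 15x^2 + 75x - 660. Since g(x) = h(x - 5) where h(x) = x^3 - 535, and h is irreducible over Q (because 535 is not a perfect cube, so h has no rational root, and a monic cubic with no rational root is irreducible), g is also irreducible (irreducibility is preserved under the substitution x → x - 5). Hence m_α(x) = x^3 - 15x^2 + 75x - 660.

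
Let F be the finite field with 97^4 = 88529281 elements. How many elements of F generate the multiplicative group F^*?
There are φ(88529280) = 20213760 primitive elements

F_q^* is cyclic of order q - 1 = 88529280. A cyclic group of order m has exactly φ(m) generators. Here m = 88529280 = 2^7 · 3 · 5 · 7^2 · 941, so the number of primitive elements is φ(88529280) = 20213760.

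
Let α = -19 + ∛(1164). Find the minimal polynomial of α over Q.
m_α(x) = x^3 + 57x^2 + 1083x + 5695

Set β = α + 19 = ∛(1164), so β^3 = 1164. Then (α + 19)^3 - 1164 = 0, i.e. α is a root of g(x) = (x + 19)^3 - 1164 = x^3 + 57x^2 + 1083x + 5695. Since g(x) = h(x + 19) where h(x) = x^3 - 1164, and h is irreducible over Q (because 1164 is not a perfect cube, so h has no rational root, and a monic cubic with no rational root is irreducible), g is also irreducible (irreducibility is preserved under the substitution x → x + 19). Hence m_α(x) = x^3 + 57x^2 + 1083x + 5695.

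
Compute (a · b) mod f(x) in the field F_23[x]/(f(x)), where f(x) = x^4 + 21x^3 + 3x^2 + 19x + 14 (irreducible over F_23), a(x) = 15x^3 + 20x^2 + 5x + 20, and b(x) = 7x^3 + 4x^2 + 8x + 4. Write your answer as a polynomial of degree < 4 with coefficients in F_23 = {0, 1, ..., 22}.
a · b ≡ 15x^3 + 13x^2 + 22x + 1 (mod f(x))

Multiply in F_23[x]: a(x)·b(x) = (15x^3 + 20x^2 + 5x + 20)·(7x^3 + 4x^2 + 8x + 4) = 13x^6 + 16x^5 + 5x^4 + 12x^3 + 16x^2 + 19x + 11. This has degree ≥ 4, so divide by f(x) over F_23: 13x^6 + 16x^5 + 5x^4 + 12x^3 + 16x^2 + 19x + 11 = (13x^2 + 19x + 4)·(x^4 + 21x^3 + 3x^2 + 19x + 14) + (15x^3 + 13x^2 + 22x + 1). Hence a·b ≡ 15x^3 + 13x^2 + 22x + 1 (mod f). (F_23[x]/(f) is a field with 23^4 = 279841 elements since f is irreducible of degree 4.)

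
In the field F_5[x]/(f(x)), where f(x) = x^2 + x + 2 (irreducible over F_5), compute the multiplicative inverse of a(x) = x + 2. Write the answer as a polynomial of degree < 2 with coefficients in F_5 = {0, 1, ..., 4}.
a(x)^(-1) ≡ x + 4 (mod f(x))

Since f is irreducible over F_5, F_5[x]/(f) is a field and a(x) ≠ 0 has an inverse. Apply the extended Euclidean algorithm to f(x) and a(x) in F_5[x]: f(x) = (x + 4)·a(x) + (4). The last nonzero remainder is the constant 4 = gcd(f, a) in F_5. Back-substituting through the division chain expresses 4 = s(x)·a(x) + t(x)·f(x) with s(x) ≡ 4x + 1 (mod f), so (4x + 1)·a(x) ≡ 4 (mod f). Multiplying by 4^(-1) ≡ 4 in F_5 gives a(x)^(-1) ≡ 4·(4x + 1) ≡ x + 4 (mod f). Check: (x + 2)·(x + 4) = x^2 + x + 3 ≡ 1 (mod x^2 + x + 2).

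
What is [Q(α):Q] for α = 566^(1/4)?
[Q(α):Q] = 4

α is a root of x^4 - 566. By Eisenstein's criterion at the prime p = 2 (which divides the constant term 566 but p^2 = 4 does not, since 566 is squarefree), x^4 - 566 is irreducible over Q. Hence [Q(α):Q] = 4.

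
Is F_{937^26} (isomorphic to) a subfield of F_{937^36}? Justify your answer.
No: F_{937^26} is not a subfield of F_{937^36}

F_{p^m} embeds in F_{p^n} iff m | n. Here 26 ∤ 36 (since 36 = 1·26 + 10 with remainder 10 ≠ 0), so F_{937^26} is not a subfield of F_{937^36}. Equivalently: if it were, the tower law would give 26 = [F_{937^26}:F_937] dividing [F_{937^36}:F_937] = 36, contradiction.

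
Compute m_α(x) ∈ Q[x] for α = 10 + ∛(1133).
m_α(x) = x^3 - 30x^2 + 300x - 2133

Set β = α - 10 = ∛(1133), so β^3 = 1133. Then (α - 10)^3 - 1133 = 0, i.e. α is a root of g(x) = (x - 10)^3 - 1133 = x^3 - 30x^2 + 300x - 2133. Since g(x) = h(x - 10) where h(x) = x^3 - 1133, and h is irreducible over Q (because 1133 is not a perfect cube, so h has no rational root, and a monic cubic with no rational root is irreducible), g is also irreducible (irreducibility is preserved under the substitution x → x - 10). Hence m_α(x) = x^3 - 30x^2 + 300x - 2133.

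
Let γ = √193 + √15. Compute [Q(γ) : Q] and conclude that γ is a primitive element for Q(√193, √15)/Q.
[Q(γ) : Q] = 4 (equivalently, Q(γ) = Q(√193, √15))

Obviously Q(γ) ⊆ Q(√193, √15), and [Q(√193, √15):Q] = 4 (since 193, 15 are distinct squarefree integers > 1 with 2895 not a perfect square). To show equality we compute the minimal polynomial of γ. From γ = √193 + √15: γ^2 = 193 + 2√(2895) + 15 = 208 + 2√(2895), so γ^2 - 208 = 2√(2895); squaring, (γ^2 - 208)^2 = 4·2895, i.e. γ^4 - 416γ^2 + 43264 - 11580 = 0, i.e. γ^4 - 416γ^2 + 31684 = 0. So γ is a root of x^4 - 416x^2 + 31684. This polynomial is irreducible over Q: it has no rational root (each ±√193 ± √15 is irrational), and any factorization into two quadratics over Q would force √(2895) ∈ Q (pairing opposite roots) or √193, √15 ∈ Q (other pairings), all impossible. Hence [Q(γ):Q] = 4 = [Q(√193, √15):Q], so Q(γ) = Q(√193, √15).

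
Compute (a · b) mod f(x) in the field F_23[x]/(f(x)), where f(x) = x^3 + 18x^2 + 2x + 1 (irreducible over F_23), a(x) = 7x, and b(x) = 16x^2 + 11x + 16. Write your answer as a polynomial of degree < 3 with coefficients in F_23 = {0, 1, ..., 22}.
a · b ≡ 16x^2 + 3x + 3 (mod f(x))

Multiply in F_23[x]: a(x)·b(x) = (7x)·(16x^2 + 11x + 16) = 20x^3 + 8x^2 + 20x. This has degree ≥ 3, so divide by f(x) over F_23: 20x^3 + 8x^2 + 20x = (20)·(x^3 + 18x^2 + 2x + 1) + (16x^2 + 3x + 3). Hence a·b ≡ 16x^2 + 3x + 3 (mod f). (F_23[x]/(f) is a field with 23^3 = 12167 elements since f is irreducible of degree 3.)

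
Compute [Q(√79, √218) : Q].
[Q(√79, √218) : Q] = 4

[Q(√79):Q] = 2 (min poly x^2 - 79, irreducible since 79 is squarefree > 1). For the top step, suppose √218 ∈ Q(√79), say √218 = c + d√79 with c, d ∈ Q. Squaring: 218 = c^2 + 79d^2 + 2cd√79. Since √79 ∉ Q this forces 2cd = 0. If d = 0 then √218 = c ∈ Q, contradicting 218 squarefree > 1. If c = 0 then 218 = 79d^2, so 79·218 = (79d)^2 is a perfect square in Q — but 79·218 = 17222 is not a perfect square (since 79 and 218 are distinct squarefree integers). Contradiction. Hence √218 ∉ Q(√79), so x^2 - 218 stays irreducible over Q(√79) and [Q(√79, √218) : Q(√79)] = 2. By the tower law, [Q(√79, √218) : Q] = 2 · 2 = 4.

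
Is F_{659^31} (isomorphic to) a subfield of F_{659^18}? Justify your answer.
No: F_{659^31} is not a subfield of F_{659^18}

F_{p^m} embeds in F_{p^n} iff m | n. Here 31 ∤ 18 (since 18 = 0·31 + 18 with remainder 18 ≠ 0), so F_{659^31} is not a subfield of F_{659^18}. Equivalently: if it were, the tower law would give 31 = [F_{659^31}:F_659] dividing [F_{659^18}:F_659] = 18, contradiction.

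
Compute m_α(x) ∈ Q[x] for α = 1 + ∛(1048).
m_α(x) = x^3 - 3x^2 + 3x - 1049

Set β = α - 1 = ∛(1048), so β^3 = 1048. Then (α - 1)^3 - 1048 = 0, i.e. α is a root of g(x) = (x - 1)^3 - 1048 = x^3 - 3x^2 + 3x - 1049. Since g(x) = h(x - 1) where h(x) = x^3 - 1048, and h is irreducible over Q (because 1048 is not a perfect cube, so h has no rational root, and a monic cubic with no rational root is irreducible), g is also irreducible (irreducibility is preserved under the substitution x → x - 1). Hence m_α(x) = x^3 - 3x^2 + 3x - 1049.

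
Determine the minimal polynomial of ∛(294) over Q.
m_α(x) = x^3 - 294

α satisfies α^3 = 294, so x^3 - 294 annihilates α. By the rational root test, a rational root p/q (in lowest terms) of x^3 - 294 would satisfy p^3 = 294 q^3, forcing q = 1 and p^3 = 294; but 294 is not a perfect cube, contradiction. A monic cubic over Q with no rational root is irreducible (any nontrivial factorization would include a linear factor). Hence x^3 - 294 is the minimal polynomial of α, and in particular [Q(α):Q] = 3.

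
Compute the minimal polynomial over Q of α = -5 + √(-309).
m_α(x) = x^2 + 10x + 334

From α + 5 = √(-309), squaring gives (α + 5)^2 = -309, i.e. α^2 + 10α + 25 = -309, so α^2 + 10α + 334 = 0. The discriminant of x^2 + 10x + 334 is (10)^2 - 4·(334) = 100 - 1336 = -1236, and 4·(-309) is not a perfect square in Q since -309 is squarefree and ≠ 1. Hence x^2 + 10x + 334 is irreducible over Q and is the minimal polynomial of α.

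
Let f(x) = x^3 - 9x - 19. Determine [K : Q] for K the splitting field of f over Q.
[K : Q] = 6

By the rational root test, any rational root of the monic integer polynomial f(x) = x^3 - 9x - 19 must be an integer dividing the constant term -19, i.e. one of ±{1, 19}. Evaluating: f(1) = -27, f(-1) = -11, f(19) = 6669, f(-19) = -6707; none is 0, so f has no rational root and is therefore irreducible over Q (a cubic with no linear factor over a field is irreducible). For an irreducible cubic, the Galois group is A_3 or S_3 according as the discriminant disc(f) = -4a^3 - 27b^2 = -4·(-9)^3 - 27·(-19)^2 = -6831 is or is not a square in Q. Here disc(f) = -6831 is not a perfect square in Q, so the Galois group of f over Q is not contained in A_3 and must be all of S_3. The splitting field has degree |S_3| = 6 over Q, so [K : Q] = 6.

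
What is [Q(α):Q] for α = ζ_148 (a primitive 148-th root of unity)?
[Q(α):Q] = 72

The minimal polynomial of ζ_148 over Q is the 148-th cyclotomic polynomial Φ_148(x), which is irreducible over Q and has degree φ(148) = 72. Hence [Q(α):Q] = φ(148) = 72.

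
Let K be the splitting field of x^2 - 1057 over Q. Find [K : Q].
[K : Q] = 2

f(x) = x^2 - 1057 factors as (x - √1057)(x + √1057). The splitting field is K = Q(√1057). Since 1057 is squarefree and > 1, it is not a perfect square, so x^2 - 1057 is irreducible over Q and [Q(√1057) : Q] = 2. Hence [K : Q] = 2.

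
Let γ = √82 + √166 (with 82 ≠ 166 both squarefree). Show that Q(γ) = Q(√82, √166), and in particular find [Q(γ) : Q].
[Q(γ) : Q] = 4 (equivalently, Q(γ) = Q(√82, √166))

Obviously Q(γ) ⊆ Q(√82, √166), and [Q(√82, √166):Q] = 4 (since 82, 166 are distinct squarefree integers > 1 with 13612 not a perfect square). To show equality we compute the minimal polynomial of γ. From γ = √82 + √166: γ^2 = 82 + 2√(13612) + 166 = 248 + 2√(13612), so γ^2 - 248 = 2√(13612); squaring, (γ^2 - 248)^2 = 4·13612, i.e. γ^4 - 496γ^2 + 61504 - 54448 = 0, i.e. γ^4 - 496γ^2 + 7056 = 0. So γ is a root of x^4 - 496x^2 + 7056. This polynomial is irreducible over Q: it has no rational root (each ±√82 ± √166 is irrational), and any factorization into two quadratics over Q would force √(13612) ∈ Q (pairing opposite roots) or √82, √166 ∈ Q (other pairings), all impossible. Hence [Q(γ):Q] = 4 = [Q(√82, √166):Q], so Q(γ) = Q(√82, √166).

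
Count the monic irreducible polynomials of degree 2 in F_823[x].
There are 338253 monic irreducible polynomials of degree 2 over F_823

Each element of F_{823^2} that lies in no proper subfield is a root of exactly one monic irreducible of degree 2 over F_823, and each such polynomial has 2 distinct roots in F_{823^2}. By Möbius inversion the count is N_823(2) = (1/2) Σ_{d|2} μ(2/d) · 823^d = (1/2)(μ(2)·823^1 + μ(1)·823^2) = 676506/2 = 338253.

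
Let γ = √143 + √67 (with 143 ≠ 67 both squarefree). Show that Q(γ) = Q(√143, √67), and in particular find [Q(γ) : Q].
[Q(γ) : Q] = 4 (equivalently, Q(γ) = Q(√143, √67))

Obviously Q(γ) ⊆ Q(√143, √67), and [Q(√143, √67):Q] = 4 (since 143, 67 are distinct squarefree integers > 1 with 9581 not a perfect square). To show equality we compute the minimal polynomial of γ. From γ = √143 + √67: γ^2 = 143 + 2√(9581) + 67 = 210 + 2√(9581), so γ^2 - 210 = 2√(9581); squaring, (γ^2 - 210)^2 = 4·9581, i.e. γ^4 - 420γ^2 + 44100 - 38324 = 0, i.e. γ^4 - 420γ^2 + 5776 = 0. So γ is a root of x^4 - 420x^2 + 5776. This polynomial is irreducible over Q: it has no rational root (each ±√143 ± √67 is irrational), and any factorization into two quadratics over Q would force √(9581) ∈ Q (pairing opposite roots) or √143, √67 ∈ Q (other pairings), all impossible. Hence [Q(γ):Q] = 4 = [Q(√143, √67):Q], so Q(γ) = Q(√143, √67).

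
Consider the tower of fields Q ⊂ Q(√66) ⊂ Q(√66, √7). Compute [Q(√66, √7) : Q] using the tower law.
[Q(√66, √7) : Q] = 4

[Q(√66):Q] = 2 (min poly x^2 - 66, irreducible since 66 is squarefree > 1). For the top step, suppose √7 ∈ Q(√66), say √7 = c + d√66 with c, d ∈ Q. Squaring: 7 = c^2 + 66d^2 + 2cd√66. Since √66 ∉ Q this forces 2cd = 0. If d = 0 then √7 = c ∈ Q, contradicting 7 squarefree > 1. If c = 0 then 7 = 66d^2, so 66·7 = (66d)^2 is a perfect square in Q — but 66·7 = 462 is not a perfect square (since 66 and 7 are distinct squarefree integers). Contradiction. Hence √7 ∉ Q(√66), so x^2 - 7 stays irreducible over Q(√66) and [Q(√66, √7) : Q(√66)] = 2. By the tower law, [Q(√66, √7) : Q] = 2 · 2 = 4.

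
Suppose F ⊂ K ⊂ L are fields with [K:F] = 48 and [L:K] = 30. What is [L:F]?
[L:F] = 1440

The tower law says that for any tower of field extensions F ⊂ K ⊂ L with finite degrees, [L:F] = [L:K] · [K:F]. Here this gives [L:F] = 30 · 48 = 1440.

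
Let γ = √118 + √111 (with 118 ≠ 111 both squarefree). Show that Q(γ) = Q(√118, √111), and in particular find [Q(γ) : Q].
[Q(γ) : Q] = 4 (equivalently, Q(γ) = Q(√118, √111))

Obviously Q(γ) ⊆ Q(√118, √111), and [Q(√118, √111):Q] = 4 (since 118, 111 are distinct squarefree integers > 1 with 13098 not a perfect square). To show equality we compute the minimal polynomial of γ. From γ = √118 + √111: γ^2 = 118 + 2√(13098) + 111 = 229 + 2√(13098), so γ^2 - 229 = 2√(13098); squaring, (γ^2 - 229)^2 = 4·13098, i.e. γ^4 - 458γ^2 + 52441 - 52392 = 0, i.e. γ^4 - 458γ^2 + 49 = 0. So γ is a root of x^4 - 458x^2 + 49. This polynomial is irreducible over Q: it has no rational root (each ±√118 ± √111 is irrational), and any factorization into two quadratics over Q would force √(13098) ∈ Q (pairing opposite roots) or √118, √111 ∈ Q (other pairings), all impossible. Hence [Q(γ):Q] = 4 = [Q(√118, √111):Q], so Q(γ) = Q(√118, √111).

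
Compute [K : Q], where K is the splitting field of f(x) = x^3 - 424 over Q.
[K : Q] = 6

The roots of x^3 - 424 are ∛424, ω∛424, ω^2∛424 where ω = e^(2πi/3) is a primitive cube root of unity, so K = Q(∛424, ω). Now [Q(∛424):Q] = 3 (since 424 is not a perfect cube, x^3 - 424 is irreducible) and [Q(ω):Q] = 2. Both 2 and 3 divide [K:Q], and [K:Q] ≤ 3·2 = 6, so [K:Q] = 6. (Equivalently: Q(∛424) ⊂ R but ω ∉ R, so [K : Q(∛424)] = 2.)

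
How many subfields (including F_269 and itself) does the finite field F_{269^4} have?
F_{269^4} has 3 subfields

The subfields of F_{p^n} are exactly the fields F_{p^d} for d | n (each is the fixed field of the unique index-d subgroup of Gal(F_{p^n}/F_p) ≅ Z/nZ). The divisors of n = 4 are {1, 2, 4}, giving 3 subfields: F_{269^1}, F_{269^2}, F_{269^4}.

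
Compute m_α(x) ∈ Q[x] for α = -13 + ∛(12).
m_α(x) = x^3 + 39x^2 + 507x + 2185

Set β = α + 13 = ∛(12), so β^3 = 12. Then (α + 13)^3 - 12 = 0, i.e. α is a root of g(x) = (x + 13)^3 - 12 = x^3 + 39x^2 + 507x + 2185. Since g(x) = h(x + 13) where h(x) = x^3 - 12, and h is irreducible over Q (because 12 is not a perfect cube, so h has no rational root, and a monic cubic with no rational root is irreducible), g is also irreducible (irreducibility is preserved under the substitution x → x + 13). Hence m_α(x) = x^3 + 39x^2 + 507x + 2185.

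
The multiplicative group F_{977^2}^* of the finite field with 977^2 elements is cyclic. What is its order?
|F_{977^2}^*| = 954528

F_{977^2} has 977^2 = 954529 elements; its multiplicative group consists of all nonzero elements, so |F_{977^2}^*| = 954529 - 1 = 954528. (It is cyclic since any finite subgroup of the multiplicative group of a field is cyclic.)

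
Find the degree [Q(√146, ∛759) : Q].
[Q(√146, ∛759) : Q] = 6

Let L = Q(√146, ∛759). Since Q(√146) ⊂ L and [Q(√146):Q] = 2, the tower law gives 2 | [L:Q]. Likewise Q(∛759) ⊂ L with [Q(∛759):Q] = 3 (because 759 is not a perfect cube), so 3 | [L:Q]. As gcd(2,3) = 1, [L:Q] is divisible by 6. Conversely L is generated over Q by √146 and ∛759, so [L:Q] ≤ 2·3 = 6. Therefore [Q(√146, ∛759) : Q] = 6.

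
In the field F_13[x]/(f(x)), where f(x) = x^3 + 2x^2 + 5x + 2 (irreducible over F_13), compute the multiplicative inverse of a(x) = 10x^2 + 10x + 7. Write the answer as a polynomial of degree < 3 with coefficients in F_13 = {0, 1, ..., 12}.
a(x)^(-1) ≡ x^2 + 2x + 3 (mod f(x))

Since f is irreducible over F_13, F_13[x]/(f) is a field and a(x) ≠ 0 has an inverse. Apply the extended Euclidean algorithm to f(x) and a(x) in F_13[x]: f(x) = (4x + 4)·a(x) + (2x);  a(x) = (5x + 5)·(2x) + (7). The last nonzero remainder is the constant 7 = gcd(f, a) in F_13. Back-substituting through the division chain expresses 7 = s(x)·a(x) + t(x)·f(x) with s(x) ≡ 7x^2 + x + 8 (mod f), so (7x^2 + x + 8)·a(x) ≡ 7 (mod f). Multiplying by 7^(-1) ≡ 2 in F_13 gives a(x)^(-1) ≡ 2·(7x^2 + x + 8) ≡ x^2 + 2x + 3 (mod f). Check: (10x^2 + 10x + 7)·(x^2 + 2x + 3) = 10x^4 + 4x^3 + 5x^2 + 5x + 8 ≡ 1 (mod x^3 + 2x^2 + 5x + 2).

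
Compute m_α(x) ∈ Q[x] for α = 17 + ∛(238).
m_α(x) = x^3 - 51x^2 + 867x - 5151

Set β = α - 17 = ∛(238), so β^3 = 238. Then (α - 17)^3 - 238 = 0, i.e. α is a root of g(x) = (x - 17)^3 - 238 = x^3 - 51x^2 + 867x - 5151. Since g(x) = h(x - 17) where h(x) = x^3 - 238, and h is irreducible over Q (because 238 is not a perfect cube, so h has no rational root, and a monic cubic with no rational root is irreducible), g is also irreducible (irreducibility is preserved under the substitution x → x - 17). Hence m_α(x) = x^3 - 51x^2 + 867x - 5151.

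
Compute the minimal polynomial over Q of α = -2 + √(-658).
m_α(x) = x^2 + 4x + 662

From α + 2 = √(-658), squaring gives (α + 2)^2 = -658, i.e. α^2 + 4α + 4 = -658, so α^2 + 4α + 662 = 0. The discriminant of x^2 + 4x + 662 is (4)^2 - 4·(662) = 16 - 2648 = -2632, and 4·(-658) is not a perfect square in Q since -658 is squarefree and ≠ 1. Hence x^2 + 4x + 662 is irreducible over Q and is the minimal polynomial of α.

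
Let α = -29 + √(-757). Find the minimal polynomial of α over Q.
m_α(x) = x^2 + 58x + 1598

From α + 29 = √(-757), squaring gives (α + 29)^2 = -757, i.e. α^2 + 58α + 841 = -757, so α^2 + 58α + 1598 = 0. The discriminant of x^2 + 58x + 1598 is (58)^2 - 4·(1598) = 3364 - 6392 = -3028, and 4·(-757) is not a perfect square in Q since -757 is squarefree and ≠ 1. Hence x^2 + 58x + 1598 is irreducible over Q and is the minimal polynomial of α.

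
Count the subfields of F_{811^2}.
F_{811^2} has 2 subfields

The subfields of F_{p^n} are exactly the fields F_{p^d} for d | n (each is the fixed field of the unique index-d subgroup of Gal(F_{p^n}/F_p) ≅ Z/nZ). The divisors of n = 2 are {1, 2}, giving 2 subfields: F_{811^1}, F_{811^2}.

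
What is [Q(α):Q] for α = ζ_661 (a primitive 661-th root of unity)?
[Q(α):Q] = 660

The minimal polynomial of ζ_661 over Q is the 661-th cyclotomic polynomial Φ_661(x), which is irreducible over Q and has degree φ(661) = 660. Hence [Q(α):Q] = φ(661) = 660.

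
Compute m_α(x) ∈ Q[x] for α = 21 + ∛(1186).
m_α(x) = x^3 - 63x^2 + 1323x - 10447

Set β = α - 21 = ∛(1186), so β^3 = 1186. Then (α - 21)^3 - 1186 = 0, i.e. α is a root of g(x) = (x - 21)^3 - 1186 = x^3 - 63x^2 + 1323x - 10447. Since g(x) = h(x - 21) where h(x) = x^3 - 1186, and h is irreducible over Q (because 1186 is not a perfect cube, so h has no rational root, and a monic cubic with no rational root is irreducible), g is also irreducible (irreducibility is preserved under the substitution x → x - 21). Hence m_α(x) = x^3 - 63x^2 + 1323x - 10447.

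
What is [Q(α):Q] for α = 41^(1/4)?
[Q(α):Q] = 4

α is a root of x^4 - 41. By Eisenstein's criterion at the prime p = 41 (which divides the constant term 41 but p^2 = 1681 does not, since 41 is squarefree), x^4 - 41 is irreducible over Q. Hence [Q(α):Q] = 4.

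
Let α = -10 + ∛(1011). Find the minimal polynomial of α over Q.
m_α(x) = x^3 + 30x^2 + 300x - 11

Set β = α + 10 = ∛(1011), so β^3 = 1011. Then (α + 10)^3 - 1011 = 0, i.e. α is a root of g(x) = (x + 10)^3 - 1011 = x^3 + 30x^2 + 300x - 11. Since g(x) = h(x + 10) where h(x) = x^3 - 1011, and h is irreducible over Q (because 1011 is not a perfect cube, so h has no rational root, and a monic cubic with no rational root is irreducible), g is also irreducible (irreducibility is preserved under the substitution x → x + 10). Hence m_α(x) = x^3 + 30x^2 + 300x - 11.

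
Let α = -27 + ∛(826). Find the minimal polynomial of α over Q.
m_α(x) = x^3 + 81x^2 + 2187x + 18857

Set β = α + 27 = ∛(826), so β^3 = 826. Then (α + 27)^3 - 826 = 0, i.e. α is a root of g(x) = (x + 27)^3 - 826 = x^3 + 81x^2 + 2187x + 18857. Since g(x) = h(x + 27) where h(x) = x^3 - 826, and h is irreducible over Q (because 826 is not a perfect cube, so h has no rational root, and a monic cubic with no rational root is irreducible), g is also irreducible (irreducibility is preserved under the substitution x → x + 27). Hence m_α(x) = x^3 + 81x^2 + 2187x + 18857.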